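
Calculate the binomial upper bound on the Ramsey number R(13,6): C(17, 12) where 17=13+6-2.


R(13,6) <= C(13+6-2, 13-1) = C(17, 12)
C(17, 12) = 17! / (12! * 5!)
= 6188

6188


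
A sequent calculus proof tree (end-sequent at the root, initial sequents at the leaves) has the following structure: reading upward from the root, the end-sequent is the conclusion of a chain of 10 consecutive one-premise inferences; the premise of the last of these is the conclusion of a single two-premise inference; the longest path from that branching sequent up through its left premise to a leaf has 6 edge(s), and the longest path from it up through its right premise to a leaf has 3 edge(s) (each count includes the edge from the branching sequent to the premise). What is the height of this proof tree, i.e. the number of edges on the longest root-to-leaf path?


Longest path through the left premise: 6 edges (measured from the branching sequent)
Longest path through the right premise: 3 edges
Height of the subtree rooted at the branching sequent: max(6, 3) = 6
The branching sequent sits 10 edges above the root (the chain of one-premise inferences), so height = 6 + 10 = 16

16


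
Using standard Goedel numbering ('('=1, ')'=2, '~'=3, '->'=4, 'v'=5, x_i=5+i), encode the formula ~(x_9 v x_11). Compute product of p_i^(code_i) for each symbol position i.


Formula: ~(x_9 v x_11)
Symbol codes: [3, 1, 14, 5, 16, 2]
Primes: [2, 3, 5, 7, 11, 13]
p_1^3 = 2^3 = 8
p_2^1 = 3^1 = 3
p_3^14 = 5^14 = 6103515625
p_4^5 = 7^5 = 16807
p_5^16 = 11^16 = 45949729863572161
p_6^2 = 13^2 = 169
Product = 19118383529162502740868603515625000

19118383529162502740868603515625000


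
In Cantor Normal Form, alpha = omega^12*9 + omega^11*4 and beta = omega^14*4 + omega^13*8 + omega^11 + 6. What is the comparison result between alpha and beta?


Compare term by term from highest exponent:
alpha = omega^12*9 + omega^11*4
beta = omega^14*4 + omega^13*8 + omega^11 + 6
Term 1: alpha has omega^12*9, beta has omega^14*4
Term 2: alpha has omega^11*4, beta has omega^13*8
Term 3: alpha has omega^0*0, beta has omega^11*1
Term 4: alpha has omega^0*0, beta has omega^0*6
Result: alpha < beta

alpha < beta


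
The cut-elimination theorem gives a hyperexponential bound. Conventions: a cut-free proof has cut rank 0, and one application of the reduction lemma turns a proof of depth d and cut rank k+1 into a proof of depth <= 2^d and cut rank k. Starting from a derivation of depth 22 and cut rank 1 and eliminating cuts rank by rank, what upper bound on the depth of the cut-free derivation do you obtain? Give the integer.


Each rank reduction sends depth d to at most 2^d; cut rank r needs r reductions.
2_0(22) = 22
2_1(22) = 2^22 = 4194304
Cut-free depth bound = 4194304

4194304


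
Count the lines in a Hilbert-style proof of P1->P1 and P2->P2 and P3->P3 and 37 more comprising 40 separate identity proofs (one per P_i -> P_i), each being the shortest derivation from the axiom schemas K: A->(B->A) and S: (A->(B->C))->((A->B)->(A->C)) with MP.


The shortest proof of A->A from K and S in the Hilbert calculus has exactly 5 lines:
(1) K instance A->((A->A)->A), (2) S instance, (3) MP on 1,2, (4) K instance A->(A->A), (5) MP on 3,4.
For 40 independent identities: 40 * 5 = 200 lines total.

200


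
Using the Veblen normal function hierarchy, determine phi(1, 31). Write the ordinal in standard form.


phi(1, 31):
phi(1, beta) = epsilon_beta (the beta-th epsilon number).
phi(1, 31) = epsilon_31

epsilon_31


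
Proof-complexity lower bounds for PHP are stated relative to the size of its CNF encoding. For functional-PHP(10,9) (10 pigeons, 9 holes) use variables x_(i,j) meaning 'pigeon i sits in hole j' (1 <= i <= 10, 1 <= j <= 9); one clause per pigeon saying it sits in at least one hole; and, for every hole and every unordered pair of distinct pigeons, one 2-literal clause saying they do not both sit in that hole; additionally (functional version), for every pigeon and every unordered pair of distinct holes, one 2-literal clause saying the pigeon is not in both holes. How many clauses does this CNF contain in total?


functional-PHP(10,9): 10 pigeons, 9 holes, 10*9 = 90 variables.
- pigeon clauses: one per pigeon -> 10 clauses
- hole clauses: 9 holes * C(10,2) = 9 * 45 -> 405 clauses
- functional clauses: 10 pigeons * C(9,2) = 10 * 36 -> 360 clauses
Total clauses = 10 + 405 + 360 = 775

775


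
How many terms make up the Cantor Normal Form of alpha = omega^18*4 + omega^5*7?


CNF: omega^18*4 + omega^5*7
Count the summands separated by '+':
  term 1: omega^18*4
  term 2: omega^5*7
Total terms = 2

2


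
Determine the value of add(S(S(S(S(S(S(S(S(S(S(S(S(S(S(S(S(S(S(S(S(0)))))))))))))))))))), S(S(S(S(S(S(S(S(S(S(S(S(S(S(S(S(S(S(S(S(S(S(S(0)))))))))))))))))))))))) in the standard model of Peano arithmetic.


add(S^20(0), S^23(0)):
S^20(0) = 20
S^23(0) = 23
20 + 23 = 43

43


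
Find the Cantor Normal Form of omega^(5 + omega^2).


omega^(5 + omega^2):
In ordinal addition a term is absorbed by a following term of strictly larger exponent: 0 < 2, so 5 + omega^2 = omega^2.
omega raised to a CNF ordinal is a single CNF term: Result = omega^(omega^2)

omega^(omega^2)


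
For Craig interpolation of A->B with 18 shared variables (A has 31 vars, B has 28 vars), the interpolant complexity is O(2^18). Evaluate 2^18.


Shared atoms = 18
Craig interpolant size bound = 2^18
= 262144

262144


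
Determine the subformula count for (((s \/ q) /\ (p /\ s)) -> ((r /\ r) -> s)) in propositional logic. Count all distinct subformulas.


Formula: (((s \/ q) /\ (p /\ s)) -> ((r /\ r) -> s))
Subformulas found:
  1. q
  2. s
  3. r
  4. p
  5. (p /\ s)
  6. (s \/ q)
  7. (r /\ r)
  8. ((r /\ r) -> s)
  9. ((s \/ q) /\ (p /\ s))
  10. (((s \/ q) /\ (p /\ s)) -> ((r /\ r) -> s))
Total distinct subformulas = 10

10


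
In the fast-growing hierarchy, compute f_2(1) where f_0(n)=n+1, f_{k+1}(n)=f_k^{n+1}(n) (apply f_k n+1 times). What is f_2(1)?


f_2(1) = f_1^2(1)
f_1(m) = 2m + 1.
Iterating: f_1^k(n) = 2^k*(n+1) - 1.
f_2(1) = 2^2*(1+1) - 1 = 4*2 - 1 = 7

7


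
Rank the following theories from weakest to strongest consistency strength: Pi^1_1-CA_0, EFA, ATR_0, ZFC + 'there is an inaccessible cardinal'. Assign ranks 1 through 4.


Ordering by consistency strength:
1. EFA
2. ATR_0
3. Pi^1_1-CA_0
4. ZFC + 'there is an inaccessible cardinal'


Pi^1_1-CA_0=3, EFA=1, ATR_0=2, ZFC + 'there is an inaccessible cardinal'=4


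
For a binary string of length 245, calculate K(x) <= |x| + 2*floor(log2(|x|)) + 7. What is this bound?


floor(log2(245)) = 7
2 * 7 = 14
K(x) <= 245 + 14 + 7 = 266

266


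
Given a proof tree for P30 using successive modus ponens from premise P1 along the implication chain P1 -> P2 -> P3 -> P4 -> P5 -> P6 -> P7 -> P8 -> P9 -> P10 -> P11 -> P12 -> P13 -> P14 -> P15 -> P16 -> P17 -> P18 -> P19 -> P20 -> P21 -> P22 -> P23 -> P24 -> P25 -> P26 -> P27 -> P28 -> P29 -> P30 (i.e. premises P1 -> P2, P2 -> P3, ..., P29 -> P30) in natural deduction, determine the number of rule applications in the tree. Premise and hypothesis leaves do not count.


We have a chain: P1 -> P2 -> P3 -> P4 -> P5 -> P6 -> P7 -> P8 -> P9 -> P10 -> P11 -> P12 -> P13 -> P14 -> P15 -> P16 -> P17 -> P18 -> P19 -> P20 -> P21 -> P22 -> P23 -> P24 -> P25 -> P26 -> P27 -> P28 -> P29 -> P30.
Each modus ponens application produces the next variable.
The chain has 30 propositions, so 30-1 = 29 modus ponens steps.
Total inference nodes = 29

29


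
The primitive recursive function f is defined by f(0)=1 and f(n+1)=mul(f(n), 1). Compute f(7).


f(0) = 1
f(1) = mul(f(0), 1) = mul(1, 1) = 1
f(2) = mul(f(1), 1) = mul(1, 1) = 1
f(3) = mul(f(2), 1) = mul(1, 1) = 1
f(4) = mul(f(3), 1) = mul(1, 1) = 1
f(5) = mul(f(4), 1) = mul(1, 1) = 1
f(6) = mul(f(5), 1) = mul(1, 1) = 1
f(7) = mul(f(6), 1) = mul(1, 1) = 1


1


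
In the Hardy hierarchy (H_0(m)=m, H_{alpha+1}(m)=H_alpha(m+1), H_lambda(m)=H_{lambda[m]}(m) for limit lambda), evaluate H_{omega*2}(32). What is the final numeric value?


H_{omega*2}(32):
For the Hardy hierarchy, H_{omega*k}(n) = 2^k * n.
2^2 = 4.
4 * 32 = 128

128


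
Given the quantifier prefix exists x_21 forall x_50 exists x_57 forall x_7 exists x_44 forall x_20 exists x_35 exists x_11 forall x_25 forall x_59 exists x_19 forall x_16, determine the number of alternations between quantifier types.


Walk the prefix and count type changes:
  position 1: exists -> forall <-- alternation
  position 2: forall -> exists <-- alternation
  position 3: exists -> forall <-- alternation
  position 4: forall -> exists <-- alternation
  position 5: exists -> forall <-- alternation
  position 6: forall -> exists <-- alternation
  position 7: exists -> exists
  position 8: exists -> forall <-- alternation
  position 9: forall -> forall
  position 10: forall -> exists <-- alternation
  position 11: exists -> forall <-- alternation
Total alternations = 9

9


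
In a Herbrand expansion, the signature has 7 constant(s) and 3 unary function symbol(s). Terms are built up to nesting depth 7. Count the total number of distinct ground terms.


Herbrand terms by depth:
Depth 0: 7 constants
Depth 1: 21 new terms (running total: 28)
Depth 2: 63 new terms (running total: 91)
Depth 3: 189 new terms (running total: 280)
Depth 4: 567 new terms (running total: 847)
Depth 5: 1701 new terms (running total: 2548)
Depth 6: 5103 new terms (running total: 7651)
Depth 7: 15309 new terms (running total: 22960)
Total distinct ground terms = 22960

22960


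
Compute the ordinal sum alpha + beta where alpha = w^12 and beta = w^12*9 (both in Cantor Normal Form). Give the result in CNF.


Ordinal addition w^12 + w^12*9:
Both terms have the same exponent 12.
w^e*c + w^e*d = w^e*(c+d).
Result = w^12*(1+9) = w^12*10

w^12*10


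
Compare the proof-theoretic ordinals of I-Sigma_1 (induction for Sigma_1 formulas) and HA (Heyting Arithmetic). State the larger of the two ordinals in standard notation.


Proof-theoretic ordinal of I-Sigma_1 (induction for Sigma_1 formulas): omega^omega
Proof-theoretic ordinal of HA (Heyting Arithmetic): epsilon_0
Comparing: omega^omega < epsilon_0.
The larger ordinal is epsilon_0 (from HA (Heyting Arithmetic)).

epsilon_0


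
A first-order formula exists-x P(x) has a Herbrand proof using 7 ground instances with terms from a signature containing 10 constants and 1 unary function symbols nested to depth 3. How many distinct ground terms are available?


Herbrand terms by depth:
Depth 0: 10 constants
Depth 1: 10 new terms (running total: 20)
Depth 2: 10 new terms (running total: 30)
Depth 3: 10 new terms (running total: 40)
Total distinct ground terms = 40

40


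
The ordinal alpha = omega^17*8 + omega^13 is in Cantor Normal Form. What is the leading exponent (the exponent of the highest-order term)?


CNF: omega^17*8 + omega^13
The leading term is omega^17*8, which has exponent 17.

17


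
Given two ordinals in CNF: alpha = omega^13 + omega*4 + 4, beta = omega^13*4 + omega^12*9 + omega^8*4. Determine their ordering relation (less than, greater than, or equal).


Compare term by term from highest exponent:
alpha = omega^13 + omega*4 + 4
beta = omega^13*4 + omega^12*9 + omega^8*4
Term 1: alpha has omega^13*1, beta has omega^13*4
Term 2: alpha has omega^1*4, beta has omega^12*9
Term 3: alpha has omega^0*4, beta has omega^8*4
Result: alpha < beta

alpha < beta


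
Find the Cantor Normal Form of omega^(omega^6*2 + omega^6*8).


omega^(omega^6*2 + omega^6*8):
Both terms of the exponent have the same exponent 6, so they merge: omega^6*2 + omega^6*8 = omega^6*(2+8) = omega^6*10.
omega raised to a CNF ordinal is a single CNF term: Result = omega^(omega^6*10)

omega^(omega^6*10)


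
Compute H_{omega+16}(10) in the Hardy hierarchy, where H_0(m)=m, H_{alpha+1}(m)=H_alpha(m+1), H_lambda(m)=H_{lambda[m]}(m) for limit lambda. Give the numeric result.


H_{omega+16}(10):
Unwind the 16 successor steps: H_{omega+16}(10) = H_omega(10+16) = H_omega(26).
H_omega(m) = H_m(m) = m + m = 2m.
Result = 2 * 26 = 52

52


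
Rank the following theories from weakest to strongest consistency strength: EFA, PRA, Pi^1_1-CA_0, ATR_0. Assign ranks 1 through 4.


Ordering by consistency strength:
1. EFA
2. PRA
3. ATR_0
4. Pi^1_1-CA_0


EFA=1, PRA=2, Pi^1_1-CA_0=4, ATR_0=3


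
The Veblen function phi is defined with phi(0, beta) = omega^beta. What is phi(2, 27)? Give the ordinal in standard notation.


phi(2, 27):
phi(2, beta) = zeta_beta (the beta-th zeta number, fixed point of epsilon).
phi(2, 27) = zeta_27

zeta_27


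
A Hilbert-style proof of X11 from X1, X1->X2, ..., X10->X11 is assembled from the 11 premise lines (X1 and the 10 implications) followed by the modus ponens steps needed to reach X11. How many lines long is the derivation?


We have 11 premise lines: X1 and 10 implications.
Each implication is detached once by MP, giving 10 MP lines.
11 premise lines + 10 MP lines = 21 total lines.

21


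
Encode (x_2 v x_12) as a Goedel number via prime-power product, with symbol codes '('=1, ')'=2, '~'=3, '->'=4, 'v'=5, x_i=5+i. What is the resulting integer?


Formula: (x_2 v x_12)
Symbol codes: [1, 7, 5, 17, 2]
Primes: [2, 3, 5, 7, 11]
p_1^1 = 2^1 = 2
p_2^7 = 3^7 = 2187
p_3^5 = 5^5 = 3125
p_4^17 = 7^17 = 232630513987207
p_5^2 = 11^2 = 121
Product = 384751968905578917431250

384751968905578917431250


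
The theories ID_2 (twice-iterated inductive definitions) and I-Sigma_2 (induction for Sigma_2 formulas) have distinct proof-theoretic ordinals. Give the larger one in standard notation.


Proof-theoretic ordinal of ID_2 (twice-iterated inductive definitions): psi_0(epsilon_{Omega_2+1})
Proof-theoretic ordinal of I-Sigma_2 (induction for Sigma_2 formulas): omega^(omega^omega)
Comparing: omega^(omega^omega) < psi_0(epsilon_{Omega_2+1}).
The larger ordinal is psi_0(epsilon_{Omega_2+1}) (from ID_2 (twice-iterated inductive definitions)).

psi_0(epsilon_{Omega_2+1})


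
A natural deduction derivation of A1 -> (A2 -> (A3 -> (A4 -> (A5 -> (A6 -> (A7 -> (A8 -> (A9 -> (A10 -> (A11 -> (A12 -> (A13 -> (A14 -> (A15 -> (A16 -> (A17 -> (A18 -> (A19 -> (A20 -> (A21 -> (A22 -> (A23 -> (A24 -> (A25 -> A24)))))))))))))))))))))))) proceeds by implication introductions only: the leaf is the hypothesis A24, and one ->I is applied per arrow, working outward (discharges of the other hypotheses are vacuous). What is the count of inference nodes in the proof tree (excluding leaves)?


The formula has 25 arrows (->); its innermost consequent A24 is one of the antecedents,
so the proof starts from the hypothesis leaf A24 (not a rule application) and closes one arrow per ->I.
Building A1 -> (A2 -> (A3 -> (A4 -> (A5 -> (A6 -> (A7 -> (A8 -> (A9 -> (A10 -> (A11 -> (A12 -> (A13 -> (A14 -> (A15 -> (A16 -> (A17 -> (A18 -> (A19 -> (A20 -> (A21 -> (A22 -> (A23 -> (A24 -> (A25 -> A24)))))))))))))))))))))))) therefore takes 25 nested implication introductions.
Total inference nodes = 25

25


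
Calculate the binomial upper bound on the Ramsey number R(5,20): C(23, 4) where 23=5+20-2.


R(5,20) <= C(5+20-2, 5-1) = C(23, 4)
C(23, 4) = 23! / (4! * 19!)
= 8855

8855


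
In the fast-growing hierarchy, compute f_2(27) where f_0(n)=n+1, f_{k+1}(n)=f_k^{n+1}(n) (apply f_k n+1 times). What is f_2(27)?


f_2(27) = f_1^28(27)
f_1(m) = 2m + 1.
Iterating: f_1^k(n) = 2^k*(n+1) - 1.
f_2(27) = 2^28*(27+1) - 1 = 268435456*28 - 1 = 7516192767

7516192767


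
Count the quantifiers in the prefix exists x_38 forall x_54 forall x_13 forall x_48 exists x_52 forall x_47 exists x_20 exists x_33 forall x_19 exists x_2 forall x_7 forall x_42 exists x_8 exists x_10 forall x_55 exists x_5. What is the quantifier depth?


Quantifier prefix has 16 quantifier symbols.
Quantifier depth = 16

16


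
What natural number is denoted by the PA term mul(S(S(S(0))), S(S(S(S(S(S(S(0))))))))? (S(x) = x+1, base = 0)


mul(S^3(0), S^7(0)):
S^3(0) = 3
S^7(0) = 7
3 * 7 = 21

21


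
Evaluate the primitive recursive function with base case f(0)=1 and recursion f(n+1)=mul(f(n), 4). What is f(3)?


f(0) = 1
f(1) = mul(f(0), 4) = mul(1, 4) = 4
f(2) = mul(f(1), 4) = mul(4, 4) = 16
f(3) = mul(f(2), 4) = mul(16, 4) = 64


64


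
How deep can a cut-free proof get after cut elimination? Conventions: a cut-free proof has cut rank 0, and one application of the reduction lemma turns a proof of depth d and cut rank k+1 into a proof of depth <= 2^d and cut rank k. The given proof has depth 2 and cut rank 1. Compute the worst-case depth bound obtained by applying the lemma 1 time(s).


Each rank reduction sends depth d to at most 2^d; cut rank r needs r reductions.
2_0(2) = 2
2_1(2) = 2^2 = 4
Cut-free depth bound = 4

4


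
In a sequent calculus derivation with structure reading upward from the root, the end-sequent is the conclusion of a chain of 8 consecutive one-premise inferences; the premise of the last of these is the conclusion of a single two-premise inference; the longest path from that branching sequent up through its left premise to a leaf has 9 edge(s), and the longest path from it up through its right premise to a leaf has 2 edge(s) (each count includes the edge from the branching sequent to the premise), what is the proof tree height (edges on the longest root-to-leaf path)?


Longest path through the left premise: 9 edges (measured from the branching sequent)
Longest path through the right premise: 2 edges
Height of the subtree rooted at the branching sequent: max(9, 2) = 9
The branching sequent sits 8 edges above the root (the chain of one-premise inferences), so height = 9 + 8 = 17

17


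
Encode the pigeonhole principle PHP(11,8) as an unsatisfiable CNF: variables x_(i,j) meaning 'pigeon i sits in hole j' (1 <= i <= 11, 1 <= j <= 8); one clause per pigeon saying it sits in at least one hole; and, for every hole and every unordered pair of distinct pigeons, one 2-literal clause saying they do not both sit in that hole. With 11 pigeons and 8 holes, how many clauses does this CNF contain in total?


PHP(11,8): 11 pigeons, 8 holes, 11*8 = 88 variables.
- pigeon clauses: one per pigeon -> 11 clauses
- hole clauses: 8 holes * C(11,2) = 8 * 55 -> 440 clauses
Total clauses = 11 + 440 = 451

451


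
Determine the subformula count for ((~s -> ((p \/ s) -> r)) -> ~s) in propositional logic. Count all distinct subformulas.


Formula: ((~s -> ((p \/ s) -> r)) -> ~s)
Subformulas found:
  1. s
  2. r
  3. p
  4. ~s
  5. (p \/ s)
  6. ((p \/ s) -> r)
  7. (~s -> ((p \/ s) -> r))
  8. ((~s -> ((p \/ s) -> r)) -> ~s)
Total distinct subformulas = 8

8


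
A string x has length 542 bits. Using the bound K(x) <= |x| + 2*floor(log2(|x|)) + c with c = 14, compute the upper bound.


floor(log2(542)) = 9
2 * 9 = 18
K(x) <= 542 + 18 + 14 = 574

574


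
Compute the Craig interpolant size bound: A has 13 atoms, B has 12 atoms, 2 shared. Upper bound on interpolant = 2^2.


Shared atoms = 2
Craig interpolant size bound = 2^2
= 4

4


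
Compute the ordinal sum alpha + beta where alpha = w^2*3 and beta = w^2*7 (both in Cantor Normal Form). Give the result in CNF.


Ordinal addition w^2*3 + w^2*7:
Both terms have the same exponent 2.
w^e*c + w^e*d = w^e*(c+d).
Result = w^2*(3+7) = w^2*10

w^2*10


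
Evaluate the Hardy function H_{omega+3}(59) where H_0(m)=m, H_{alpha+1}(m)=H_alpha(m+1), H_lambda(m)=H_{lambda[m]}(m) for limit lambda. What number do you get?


H_{omega+3}(59):
Unwind the 3 successor steps: H_{omega+3}(59) = H_omega(59+3) = H_omega(62).
H_omega(m) = H_m(m) = m + m = 2m.
Result = 2 * 62 = 124

124


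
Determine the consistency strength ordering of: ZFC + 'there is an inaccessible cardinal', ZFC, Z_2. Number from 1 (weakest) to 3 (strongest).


Ordering by consistency strength:
1. Z_2
2. ZFC
3. ZFC + 'there is an inaccessible cardinal'


ZFC + 'there is an inaccessible cardinal'=3, ZFC=2, Z_2=1


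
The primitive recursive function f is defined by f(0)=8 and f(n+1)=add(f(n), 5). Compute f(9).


f(0) = 8
f(1) = add(f(0), 5) = add(8, 5) = 13
f(2) = add(f(1), 5) = add(13, 5) = 18
f(3) = add(f(2), 5) = add(18, 5) = 23
f(4) = add(f(3), 5) = add(23, 5) = 28
f(5) = add(f(4), 5) = add(28, 5) = 33
f(6) = add(f(5), 5) = add(33, 5) = 38
f(7) = add(f(6), 5) = add(38, 5) = 43
f(8) = add(f(7), 5) = add(43, 5) = 48
f(9) = add(f(8), 5) = add(48, 5) = 53


53


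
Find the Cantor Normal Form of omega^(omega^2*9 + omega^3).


omega^(omega^2*9 + omega^3):
In ordinal addition a term is absorbed by a following term of strictly larger exponent: 2 < 3, so omega^2*9 + omega^3 = omega^3.
omega raised to a CNF ordinal is a single CNF term: Result = omega^(omega^3)

omega^(omega^3)


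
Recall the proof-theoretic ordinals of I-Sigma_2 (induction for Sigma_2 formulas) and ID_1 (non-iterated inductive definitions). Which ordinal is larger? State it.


Proof-theoretic ordinal of I-Sigma_2 (induction for Sigma_2 formulas): omega^(omega^omega)
Proof-theoretic ordinal of ID_1 (non-iterated inductive definitions): psi_0(epsilon_{Omega+1})
Comparing: omega^(omega^omega) < psi_0(epsilon_{Omega+1}).
The larger ordinal is psi_0(epsilon_{Omega+1}) (from ID_1 (non-iterated inductive definitions)).

psi_0(epsilon_{Omega+1})


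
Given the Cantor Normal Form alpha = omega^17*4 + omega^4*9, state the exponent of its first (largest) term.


CNF: omega^17*4 + omega^4*9
The leading term is omega^17*4, which has exponent 17.

17


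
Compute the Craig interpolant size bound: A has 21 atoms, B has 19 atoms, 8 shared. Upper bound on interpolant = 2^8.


Shared atoms = 8
Craig interpolant size bound = 2^8
= 256

256


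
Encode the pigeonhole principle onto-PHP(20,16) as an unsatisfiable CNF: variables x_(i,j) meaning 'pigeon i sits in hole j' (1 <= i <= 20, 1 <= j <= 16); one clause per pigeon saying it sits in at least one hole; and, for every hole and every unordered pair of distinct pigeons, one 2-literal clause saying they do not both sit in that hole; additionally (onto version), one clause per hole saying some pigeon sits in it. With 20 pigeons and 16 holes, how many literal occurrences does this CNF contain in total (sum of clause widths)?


onto-PHP(20,16): 20 pigeons, 16 holes, 20*16 = 320 variables.
- pigeon clauses: one per pigeon -> 20 clauses of width 16 -> 320 literals
- hole clauses: 16 holes * C(20,2) = 16 * 190 -> 3040 clauses of width 2 -> 6080 literals
- onto clauses: one per hole -> 16 clauses of width 20 -> 320 literals
Total literal occurrences = 320 + 6080 + 320 = 6720

6720


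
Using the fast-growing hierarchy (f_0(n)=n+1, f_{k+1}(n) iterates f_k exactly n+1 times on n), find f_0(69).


f_0(69) = 69 + 1 = 70

70


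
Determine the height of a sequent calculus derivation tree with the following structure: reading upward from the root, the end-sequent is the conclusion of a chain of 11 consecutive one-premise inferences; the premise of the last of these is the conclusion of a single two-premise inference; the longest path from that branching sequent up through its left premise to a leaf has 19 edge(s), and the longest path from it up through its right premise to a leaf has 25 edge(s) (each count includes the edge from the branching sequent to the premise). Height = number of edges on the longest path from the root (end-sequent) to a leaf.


Longest path through the left premise: 19 edges (measured from the branching sequent)
Longest path through the right premise: 25 edges
Height of the subtree rooted at the branching sequent: max(19, 25) = 25
The branching sequent sits 11 edges above the root (the chain of one-premise inferences), so height = 25 + 11 = 36

36


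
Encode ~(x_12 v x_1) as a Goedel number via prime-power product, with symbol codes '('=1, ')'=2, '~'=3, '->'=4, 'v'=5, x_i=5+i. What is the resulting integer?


Formula: ~(x_12 v x_1)
Symbol codes: [3, 1, 17, 5, 6, 2]
Primes: [2, 3, 5, 7, 11, 13]
p_1^3 = 2^3 = 8
p_2^1 = 3^1 = 3
p_3^17 = 5^17 = 762939453125
p_4^5 = 7^5 = 16807
p_5^6 = 11^6 = 1771561
p_6^2 = 13^2 = 169
Product = 92137055930108642578125000

92137055930108642578125000


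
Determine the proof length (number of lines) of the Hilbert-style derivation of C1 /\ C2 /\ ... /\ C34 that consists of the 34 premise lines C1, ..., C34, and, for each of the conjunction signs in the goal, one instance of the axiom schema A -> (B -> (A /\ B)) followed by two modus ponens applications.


Conjoining 34 premises:
- 34 premise lines
- the goal has 33 conjunction signs; each costs 1 axiom instance + 2 MP = 3 lines: 3 * 33 = 99
Total = 34 + 99 = 133 lines.

133


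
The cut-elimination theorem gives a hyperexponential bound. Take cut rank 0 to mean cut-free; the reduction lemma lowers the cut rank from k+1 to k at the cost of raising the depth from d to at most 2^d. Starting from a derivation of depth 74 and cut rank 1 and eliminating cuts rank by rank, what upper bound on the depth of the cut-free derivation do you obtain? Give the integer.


Each rank reduction sends depth d to at most 2^d; cut rank r needs r reductions.
2_0(74) = 74
2_1(74) = 2^74 = 18889465931478580854784
Cut-free depth bound = 18889465931478580854784

18889465931478580854784


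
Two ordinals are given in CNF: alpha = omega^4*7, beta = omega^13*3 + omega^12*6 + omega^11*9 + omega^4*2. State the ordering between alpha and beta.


Compare term by term from highest exponent:
alpha = omega^4*7
beta = omega^13*3 + omega^12*6 + omega^11*9 + omega^4*2
Term 1: alpha has omega^4*7, beta has omega^13*3
Term 2: alpha has omega^0*0, beta has omega^12*6
Term 3: alpha has omega^0*0, beta has omega^11*9
Term 4: alpha has omega^0*0, beta has omega^4*2
Result: alpha < beta

alpha < beta


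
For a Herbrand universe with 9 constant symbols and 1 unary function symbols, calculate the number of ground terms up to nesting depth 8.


Herbrand terms by depth:
Depth 0: 9 constants
Depth 1: 9 new terms (running total: 18)
Depth 2: 9 new terms (running total: 27)
Depth 3: 9 new terms (running total: 36)
Depth 4: 9 new terms (running total: 45)
Depth 5: 9 new terms (running total: 54)
Depth 6: 9 new terms (running total: 63)
Depth 7: 9 new terms (running total: 72)
Depth 8: 9 new terms (running total: 81)
Total distinct ground terms = 81

81


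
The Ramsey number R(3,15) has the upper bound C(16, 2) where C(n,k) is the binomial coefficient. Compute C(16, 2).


R(3,15) <= C(3+15-2, 3-1) = C(16, 2)
C(16, 2) = 16! / (2! * 14!)
= 120

120


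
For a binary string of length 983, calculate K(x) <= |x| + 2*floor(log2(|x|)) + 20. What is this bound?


floor(log2(983)) = 9
2 * 9 = 18
K(x) <= 983 + 18 + 20 = 1021

1021


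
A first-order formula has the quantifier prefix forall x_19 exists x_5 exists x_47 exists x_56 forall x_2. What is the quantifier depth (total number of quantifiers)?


Quantifier prefix has 5 quantifier symbols.
Quantifier depth = 5

5


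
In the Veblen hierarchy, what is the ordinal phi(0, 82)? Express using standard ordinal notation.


phi(0, 82):
phi(0, beta) = omega^beta by definition.
phi(0, 82) = omega^82

omega^82


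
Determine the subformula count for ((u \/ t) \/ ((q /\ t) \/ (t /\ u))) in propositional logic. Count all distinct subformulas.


Formula: ((u \/ t) \/ ((q /\ t) \/ (t /\ u)))
Subformulas found:
  1. q
  2. u
  3. t
  4. (u \/ t)
  5. (q /\ t)
  6. (t /\ u)
  7. ((q /\ t) \/ (t /\ u))
  8. ((u \/ t) \/ ((q /\ t) \/ (t /\ u)))
Total distinct subformulas = 8

8


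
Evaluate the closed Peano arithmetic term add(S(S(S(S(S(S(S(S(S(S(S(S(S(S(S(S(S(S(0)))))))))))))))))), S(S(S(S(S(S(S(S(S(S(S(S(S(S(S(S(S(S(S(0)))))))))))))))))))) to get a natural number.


add(S^18(0), S^19(0)):
S^18(0) = 18
S^19(0) = 19
18 + 19 = 37

37


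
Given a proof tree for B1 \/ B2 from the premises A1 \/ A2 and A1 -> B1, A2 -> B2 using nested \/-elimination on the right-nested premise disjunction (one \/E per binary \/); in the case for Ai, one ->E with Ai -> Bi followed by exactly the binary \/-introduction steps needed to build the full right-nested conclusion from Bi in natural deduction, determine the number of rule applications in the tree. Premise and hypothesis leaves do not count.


Constructive dilemma with 2 branches, all disjunctions right-nested:
- \/E: the premise has 1 binary \/, each eliminated once: 1 nodes.
- ->E: one per case (Ai with Ai -> Bi gives Bi): 2 nodes.
- \/I: in case i < n, Bi needs 1 step to form Bi \/ (B(i+1) \/ ...) and then i-1 steps to prepend B(i-1), ..., B1, i.e. i steps; in case i = n, B2 needs 1 prepend steps.
  \/I total = (1 + 2 + ... + 1) + 1 = 1 + 1 = 2 nodes.
Total = 1 + 2 + 2 = 5

5


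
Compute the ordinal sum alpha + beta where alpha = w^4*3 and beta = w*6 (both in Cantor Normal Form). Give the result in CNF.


Ordinal addition w^4*3 + w*6:
Leading exponent of alpha (4) > leading exponent of beta (1).
Since alpha's term has higher exponent than beta's leading term,
the sum is simply alpha followed by beta.
Result = w^4*3 + w*6

w^4*3 + w*6


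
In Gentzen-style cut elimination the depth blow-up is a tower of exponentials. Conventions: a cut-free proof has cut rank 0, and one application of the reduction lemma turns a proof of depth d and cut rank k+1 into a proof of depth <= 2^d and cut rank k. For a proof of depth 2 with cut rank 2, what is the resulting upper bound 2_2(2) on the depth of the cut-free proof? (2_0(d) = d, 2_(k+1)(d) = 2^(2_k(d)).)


Each rank reduction sends depth d to at most 2^d; cut rank r needs r reductions.
2_0(2) = 2
2_1(2) = 2^2 = 4
2_2(2) = 2^4 = 16
Cut-free depth bound = 16

16


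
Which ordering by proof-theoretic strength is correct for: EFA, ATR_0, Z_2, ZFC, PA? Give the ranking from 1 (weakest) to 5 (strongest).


Ordering by consistency strength:
1. EFA
2. PA
3. ATR_0
4. Z_2
5. ZFC


EFA=1, ATR_0=3, Z_2=4, ZFC=5, PA=2


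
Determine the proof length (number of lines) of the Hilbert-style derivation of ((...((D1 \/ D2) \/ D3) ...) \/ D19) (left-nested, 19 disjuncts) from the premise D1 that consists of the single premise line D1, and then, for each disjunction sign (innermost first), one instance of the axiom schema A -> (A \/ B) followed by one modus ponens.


Building the left-nested 19-ary disjunction from D1:
- 1 premise line (D1)
- 19 disjuncts means 18 disjunction signs; each needs 1 axiom instance + 1 MP = 2 lines: 2 * 18 = 36
Total = 1 + 36 = 37 lines.

37


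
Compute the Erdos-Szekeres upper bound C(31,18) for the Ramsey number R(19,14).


R(19,14) <= C(19+14-2, 19-1) = C(31, 18)
C(31, 18) = 31! / (18! * 13!)
= 206253075

206253075


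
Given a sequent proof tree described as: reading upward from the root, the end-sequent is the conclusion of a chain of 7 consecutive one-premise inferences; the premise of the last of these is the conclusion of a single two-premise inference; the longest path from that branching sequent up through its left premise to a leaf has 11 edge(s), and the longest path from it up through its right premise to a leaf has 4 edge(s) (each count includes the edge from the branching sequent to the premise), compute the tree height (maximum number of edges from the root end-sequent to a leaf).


Longest path through the left premise: 11 edges (measured from the branching sequent)
Longest path through the right premise: 4 edges
Height of the subtree rooted at the branching sequent: max(11, 4) = 11
The branching sequent sits 7 edges above the root (the chain of one-premise inferences), so height = 11 + 7 = 18

18


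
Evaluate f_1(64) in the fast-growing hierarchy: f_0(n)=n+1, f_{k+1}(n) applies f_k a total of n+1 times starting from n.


f_1(64) = f_0^65(64)
f_0 adds 1 each time, applied 65 times.
f_1(64) = 64 + 65 = 129

129


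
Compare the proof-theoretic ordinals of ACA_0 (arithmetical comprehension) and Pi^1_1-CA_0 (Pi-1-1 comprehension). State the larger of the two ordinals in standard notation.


Proof-theoretic ordinal of ACA_0 (arithmetical comprehension): epsilon_0
Proof-theoretic ordinal of Pi^1_1-CA_0 (Pi-1-1 comprehension): psi_0(Omega_omega)
Comparing: epsilon_0 < psi_0(Omega_omega).
The larger ordinal is psi_0(Omega_omega) (from Pi^1_1-CA_0 (Pi-1-1 comprehension)).

psi_0(Omega_omega)


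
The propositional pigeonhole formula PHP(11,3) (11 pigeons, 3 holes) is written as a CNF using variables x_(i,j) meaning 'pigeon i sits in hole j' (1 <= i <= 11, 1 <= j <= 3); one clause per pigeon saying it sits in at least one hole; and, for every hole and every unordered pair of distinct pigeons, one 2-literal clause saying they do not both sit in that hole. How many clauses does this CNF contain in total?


PHP(11,3): 11 pigeons, 3 holes, 11*3 = 33 variables.
- pigeon clauses: one per pigeon -> 11 clauses
- hole clauses: 3 holes * C(11,2) = 3 * 55 -> 165 clauses
Total clauses = 11 + 165 = 176

176


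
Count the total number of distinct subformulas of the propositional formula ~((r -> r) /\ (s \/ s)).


Formula: ~((r -> r) /\ (s \/ s))
Subformulas found:
  1. s
  2. r
  3. (s \/ s)
  4. (r -> r)
  5. ((r -> r) /\ (s \/ s))
  6. ~((r -> r) /\ (s \/ s))
Total distinct subformulas = 6

6


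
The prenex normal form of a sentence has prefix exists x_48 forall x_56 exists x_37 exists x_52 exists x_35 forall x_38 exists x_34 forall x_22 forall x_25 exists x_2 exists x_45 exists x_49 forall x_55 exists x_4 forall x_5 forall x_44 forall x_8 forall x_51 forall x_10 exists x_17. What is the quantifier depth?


Quantifier prefix has 20 quantifier symbols.
Quantifier depth = 20

20


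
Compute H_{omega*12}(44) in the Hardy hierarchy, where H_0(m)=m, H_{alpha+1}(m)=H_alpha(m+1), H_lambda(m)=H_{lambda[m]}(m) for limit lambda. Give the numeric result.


H_{omega*12}(44):
For the Hardy hierarchy, H_{omega*k}(n) = 2^k * n.
2^12 = 4096.
4096 * 44 = 180224

180224


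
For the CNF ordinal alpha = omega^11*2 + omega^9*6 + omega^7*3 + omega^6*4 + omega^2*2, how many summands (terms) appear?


CNF: omega^11*2 + omega^9*6 + omega^7*3 + omega^6*4 + omega^2*2
Count the summands separated by '+':
  term 1: omega^11*2
  term 2: omega^9*6
  term 3: omega^7*3
  term 4: omega^6*4
  term 5: omega^2*2
Total terms = 5

5


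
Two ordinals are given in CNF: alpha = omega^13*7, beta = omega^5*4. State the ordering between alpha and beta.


Compare term by term from highest exponent:
alpha = omega^13*7
beta = omega^5*4
Term 1: alpha has omega^13*7, beta has omega^5*4
Result: alpha > beta

alpha > beta


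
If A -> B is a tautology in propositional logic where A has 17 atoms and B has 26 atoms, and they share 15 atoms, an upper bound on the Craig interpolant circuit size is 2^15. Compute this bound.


Shared atoms = 15
Craig interpolant size bound = 2^15
= 32768

32768


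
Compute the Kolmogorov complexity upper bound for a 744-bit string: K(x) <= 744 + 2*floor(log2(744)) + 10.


floor(log2(744)) = 9
2 * 9 = 18
K(x) <= 744 + 18 + 10 = 772

772


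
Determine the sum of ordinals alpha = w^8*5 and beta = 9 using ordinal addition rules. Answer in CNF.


Ordinal addition w^8*5 + 9:
Leading exponent of alpha (8) > leading exponent of beta (0).
Since alpha's term has higher exponent than beta's leading term,
the sum is simply alpha followed by beta.
Result = w^8*5 + 9

w^8*5 + 9


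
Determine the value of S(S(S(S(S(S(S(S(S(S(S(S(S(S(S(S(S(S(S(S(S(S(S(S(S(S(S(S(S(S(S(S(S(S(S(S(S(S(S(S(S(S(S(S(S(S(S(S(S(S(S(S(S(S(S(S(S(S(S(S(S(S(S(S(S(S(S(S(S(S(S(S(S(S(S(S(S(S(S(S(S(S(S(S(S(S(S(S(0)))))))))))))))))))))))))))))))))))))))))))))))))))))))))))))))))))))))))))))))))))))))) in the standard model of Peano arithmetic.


Counting successors applied to 0:
88 applications of S to 0 = 88

88


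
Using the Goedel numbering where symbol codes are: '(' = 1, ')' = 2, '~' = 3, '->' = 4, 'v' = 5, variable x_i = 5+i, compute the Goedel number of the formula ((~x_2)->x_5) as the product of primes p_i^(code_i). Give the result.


Formula: ((~x_2)->x_5)
Symbol codes: [1, 1, 3, 7, 2, 4, 10, 2]
Primes: [2, 3, 5, 7, 11, 13, 17, 19]
p_1^1 = 2^1 = 2
p_2^1 = 3^1 = 3
p_3^3 = 5^3 = 125
p_4^7 = 7^7 = 823543
p_5^2 = 11^2 = 121
p_6^4 = 13^4 = 28561
p_7^10 = 17^10 = 2015993900449
p_8^2 = 19^2 = 361
Product = 1553469527748777286618285565250

1553469527748777286618285565250


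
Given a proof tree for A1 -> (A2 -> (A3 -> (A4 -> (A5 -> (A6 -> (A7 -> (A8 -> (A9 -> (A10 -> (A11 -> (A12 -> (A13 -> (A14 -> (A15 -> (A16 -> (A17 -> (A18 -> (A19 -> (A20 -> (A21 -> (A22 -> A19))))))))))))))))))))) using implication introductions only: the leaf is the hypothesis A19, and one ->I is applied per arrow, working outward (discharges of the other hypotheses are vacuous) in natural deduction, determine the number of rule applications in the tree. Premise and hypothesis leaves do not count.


The formula has 22 arrows (->); its innermost consequent A19 is one of the antecedents,
so the proof starts from the hypothesis leaf A19 (not a rule application) and closes one arrow per ->I.
Building A1 -> (A2 -> (A3 -> (A4 -> (A5 -> (A6 -> (A7 -> (A8 -> (A9 -> (A10 -> (A11 -> (A12 -> (A13 -> (A14 -> (A15 -> (A16 -> (A17 -> (A18 -> (A19 -> (A20 -> (A21 -> (A22 -> A19))))))))))))))))))))) therefore takes 22 nested implication introductions.
Total inference nodes = 22

22


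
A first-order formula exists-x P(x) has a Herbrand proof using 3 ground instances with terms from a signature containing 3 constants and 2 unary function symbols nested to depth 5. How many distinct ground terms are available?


Herbrand terms by depth:
Depth 0: 3 constants
Depth 1: 6 new terms (running total: 9)
Depth 2: 12 new terms (running total: 21)
Depth 3: 24 new terms (running total: 45)
Depth 4: 48 new terms (running total: 93)
Depth 5: 96 new terms (running total: 189)
Total distinct ground terms = 189

189


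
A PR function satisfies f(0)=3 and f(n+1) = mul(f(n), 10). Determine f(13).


f(0) = 3
f(1) = mul(f(0), 10) = mul(3, 10) = 30
f(2) = mul(f(1), 10) = mul(30, 10) = 300
f(3) = mul(f(2), 10) = mul(300, 10) = 3000
f(4) = mul(f(3), 10) = mul(3000, 10) = 30000
f(5) = mul(f(4), 10) = mul(30000, 10) = 300000
f(6) = mul(f(5), 10) = mul(300000, 10) = 3000000
f(7) = mul(f(6), 10) = mul(3000000, 10) = 30000000
f(8) = mul(f(7), 10) = mul(30000000, 10) = 300000000
f(9) = mul(f(8), 10) = mul(300000000, 10) = 3000000000
f(10) = mul(f(9), 10) = mul(3000000000, 10) = 30000000000
f(11) = mul(f(10), 10) = mul(30000000000, 10) = 300000000000
f(12) = mul(f(11), 10) = mul(300000000000, 10) = 3000000000000
f(13) = mul(f(12), 10) = mul(3000000000000, 10) = 30000000000000


30000000000000


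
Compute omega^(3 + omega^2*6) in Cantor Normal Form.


omega^(3 + omega^2*6):
In ordinal addition a term is absorbed by a following term of strictly larger exponent: 0 < 2, so 3 + omega^2*6 = omega^2*6.
omega raised to a CNF ordinal is a single CNF term: Result = omega^(omega^2*6)

omega^(omega^2*6)


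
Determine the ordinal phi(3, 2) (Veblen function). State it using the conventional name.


phi(3, 2):
phi(3, beta) = eta_beta (the beta-th eta number, fixed point of zeta).
phi(3, 2) = eta_2

eta_2


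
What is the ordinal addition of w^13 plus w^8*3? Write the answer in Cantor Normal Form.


Ordinal addition w^13 + w^8*3:
Leading exponent of alpha (13) > leading exponent of beta (8).
Since alpha's term has higher exponent than beta's leading term,
the sum is simply alpha followed by beta.
Result = w^13 + w^8*3

w^13 + w^8*3


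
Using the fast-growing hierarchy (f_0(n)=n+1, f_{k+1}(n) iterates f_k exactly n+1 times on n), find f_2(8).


f_2(8) = f_1^9(8)
f_1(m) = 2m + 1.
Iterating: f_1^k(n) = 2^k*(n+1) - 1.
f_2(8) = 2^9*(8+1) - 1 = 512*9 - 1 = 4607

4607


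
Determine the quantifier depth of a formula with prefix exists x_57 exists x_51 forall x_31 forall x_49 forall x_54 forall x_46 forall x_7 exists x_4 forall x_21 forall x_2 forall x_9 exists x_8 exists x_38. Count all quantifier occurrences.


Quantifier prefix has 13 quantifier symbols.
Quantifier depth = 13

13


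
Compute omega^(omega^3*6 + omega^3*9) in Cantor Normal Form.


omega^(omega^3*6 + omega^3*9):
Both terms of the exponent have the same exponent 3, so they merge: omega^3*6 + omega^3*9 = omega^3*(6+9) = omega^3*15.
omega raised to a CNF ordinal is a single CNF term: Result = omega^(omega^3*15)

omega^(omega^3*15)
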